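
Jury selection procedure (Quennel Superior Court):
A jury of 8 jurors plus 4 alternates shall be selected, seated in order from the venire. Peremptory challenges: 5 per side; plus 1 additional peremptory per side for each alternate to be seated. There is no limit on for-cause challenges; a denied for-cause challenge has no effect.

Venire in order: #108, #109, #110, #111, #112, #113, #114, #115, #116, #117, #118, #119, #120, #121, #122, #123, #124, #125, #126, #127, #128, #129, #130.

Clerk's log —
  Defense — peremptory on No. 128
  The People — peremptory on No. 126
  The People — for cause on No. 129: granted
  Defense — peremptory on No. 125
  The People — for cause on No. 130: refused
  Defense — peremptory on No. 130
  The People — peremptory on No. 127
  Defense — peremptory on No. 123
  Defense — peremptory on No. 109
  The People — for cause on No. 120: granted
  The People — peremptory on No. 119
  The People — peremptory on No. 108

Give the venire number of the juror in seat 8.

Removed: #108, #109, #119, #120, #123, #125, #126, #127, #128, #129, #130.
Seating in order: seats 1–8 → #110, #111, #112, #113, #114, #115, #116, #117; alternates → #118, #121, #122, #124.
So seat 8 is #117.

117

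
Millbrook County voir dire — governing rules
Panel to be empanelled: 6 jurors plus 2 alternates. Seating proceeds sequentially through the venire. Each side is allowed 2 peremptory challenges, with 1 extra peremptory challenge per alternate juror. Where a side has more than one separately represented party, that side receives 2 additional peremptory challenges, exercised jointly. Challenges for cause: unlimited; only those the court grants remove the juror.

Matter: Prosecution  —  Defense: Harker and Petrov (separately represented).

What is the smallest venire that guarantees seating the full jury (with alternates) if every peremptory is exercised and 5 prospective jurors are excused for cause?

Seats to fill: 6 + 2 alternates = 8.
Peremptories — Prosecution: 2 + 1×2 = 4; Defense: 2 + 1×2 + 2 = 6; total 10.
For-cause removals: 5.
Minimum venire: 8 + 10 + 5 = 23.

23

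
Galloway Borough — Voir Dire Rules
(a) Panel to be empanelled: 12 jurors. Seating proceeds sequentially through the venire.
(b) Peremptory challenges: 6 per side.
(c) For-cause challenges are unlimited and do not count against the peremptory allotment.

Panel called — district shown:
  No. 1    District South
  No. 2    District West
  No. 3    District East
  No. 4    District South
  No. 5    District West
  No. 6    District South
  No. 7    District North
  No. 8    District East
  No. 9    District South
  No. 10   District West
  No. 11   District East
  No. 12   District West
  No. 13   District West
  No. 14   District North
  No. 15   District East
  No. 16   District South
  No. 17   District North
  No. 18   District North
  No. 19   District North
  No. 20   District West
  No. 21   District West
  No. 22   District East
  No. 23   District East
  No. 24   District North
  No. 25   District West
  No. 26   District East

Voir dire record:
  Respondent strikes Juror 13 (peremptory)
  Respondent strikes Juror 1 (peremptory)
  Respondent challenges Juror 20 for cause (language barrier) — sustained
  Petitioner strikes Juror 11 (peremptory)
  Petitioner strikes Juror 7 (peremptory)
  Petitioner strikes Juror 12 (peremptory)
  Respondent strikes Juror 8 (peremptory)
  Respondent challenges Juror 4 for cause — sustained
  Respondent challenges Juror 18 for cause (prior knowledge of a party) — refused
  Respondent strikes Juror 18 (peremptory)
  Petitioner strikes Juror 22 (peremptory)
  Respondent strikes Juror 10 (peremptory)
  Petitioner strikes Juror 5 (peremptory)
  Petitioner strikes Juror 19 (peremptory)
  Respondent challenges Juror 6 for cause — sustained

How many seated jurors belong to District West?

3

Removed: #1, #4, #5, #6, #7, #8, #10, #11, #12, #13, #18, #19, #20, #22.
Seated jurors 1–12: #2, #3, #9, #14, #15, #16, #17, #21, #23, #24, #25, #26.
Of those, in District West: #2, #21, #25 → 3.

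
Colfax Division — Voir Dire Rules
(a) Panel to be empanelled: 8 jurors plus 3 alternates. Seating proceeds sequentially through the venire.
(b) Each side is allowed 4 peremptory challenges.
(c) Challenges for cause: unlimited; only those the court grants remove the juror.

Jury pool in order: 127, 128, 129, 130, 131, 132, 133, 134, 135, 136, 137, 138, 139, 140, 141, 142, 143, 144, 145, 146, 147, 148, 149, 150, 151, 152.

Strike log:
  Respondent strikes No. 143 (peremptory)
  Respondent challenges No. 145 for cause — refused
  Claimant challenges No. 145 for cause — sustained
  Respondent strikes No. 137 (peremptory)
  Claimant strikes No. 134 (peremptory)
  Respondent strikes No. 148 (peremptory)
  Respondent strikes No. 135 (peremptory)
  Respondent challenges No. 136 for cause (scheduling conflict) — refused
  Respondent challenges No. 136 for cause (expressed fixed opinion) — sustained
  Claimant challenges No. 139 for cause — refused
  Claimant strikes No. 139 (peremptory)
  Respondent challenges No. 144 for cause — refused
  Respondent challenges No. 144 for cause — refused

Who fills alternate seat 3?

142

Removed: #134, #135, #136, #137, #139, #143, #145, #148. (#144 stays — for-cause denied.)
Seating in order: seats 1–8 → #127, #128, #129, #130, #131, #132, #133, #138; alternates → #140, #141, #142.
So alternate 3 is #142.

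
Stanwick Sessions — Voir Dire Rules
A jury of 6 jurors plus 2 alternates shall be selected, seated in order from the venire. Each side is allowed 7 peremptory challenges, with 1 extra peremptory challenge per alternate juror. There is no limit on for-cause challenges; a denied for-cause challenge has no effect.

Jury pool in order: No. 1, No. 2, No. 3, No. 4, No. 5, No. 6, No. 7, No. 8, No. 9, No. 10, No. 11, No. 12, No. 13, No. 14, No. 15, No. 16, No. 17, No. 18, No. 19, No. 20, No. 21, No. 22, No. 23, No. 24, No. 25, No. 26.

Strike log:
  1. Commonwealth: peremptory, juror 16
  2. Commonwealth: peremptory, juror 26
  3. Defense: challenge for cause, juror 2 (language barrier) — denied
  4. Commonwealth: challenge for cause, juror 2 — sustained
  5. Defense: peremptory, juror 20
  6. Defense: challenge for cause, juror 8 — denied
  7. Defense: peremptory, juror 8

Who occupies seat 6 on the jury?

Removed: #2, #8, #16, #20, #26.
Seating in order: seats 1–6 → #1, #3, #4, #5, #6, #7; alternates → #9, #10.
So seat 6 is #7.

7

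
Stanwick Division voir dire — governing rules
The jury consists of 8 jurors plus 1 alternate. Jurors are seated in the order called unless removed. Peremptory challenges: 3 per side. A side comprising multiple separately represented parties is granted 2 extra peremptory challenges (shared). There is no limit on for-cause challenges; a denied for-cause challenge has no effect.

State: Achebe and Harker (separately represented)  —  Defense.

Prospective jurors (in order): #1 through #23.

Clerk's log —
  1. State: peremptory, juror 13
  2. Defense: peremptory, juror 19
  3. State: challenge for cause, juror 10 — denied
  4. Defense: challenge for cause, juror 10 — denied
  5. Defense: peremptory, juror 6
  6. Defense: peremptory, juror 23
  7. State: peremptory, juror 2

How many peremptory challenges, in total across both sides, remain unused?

3

State allotment: 3 base + 2 multi-party = 5. Defense allotment: 3.
State peremptories used: #13, #2 — 2 (the for-cause on #10 doesn't count).
Defense peremptories used: #19, #6, #23 — 3 (the for-cause on #10 doesn't count).
Remaining: (5 − 2) + (3 − 3) = 3.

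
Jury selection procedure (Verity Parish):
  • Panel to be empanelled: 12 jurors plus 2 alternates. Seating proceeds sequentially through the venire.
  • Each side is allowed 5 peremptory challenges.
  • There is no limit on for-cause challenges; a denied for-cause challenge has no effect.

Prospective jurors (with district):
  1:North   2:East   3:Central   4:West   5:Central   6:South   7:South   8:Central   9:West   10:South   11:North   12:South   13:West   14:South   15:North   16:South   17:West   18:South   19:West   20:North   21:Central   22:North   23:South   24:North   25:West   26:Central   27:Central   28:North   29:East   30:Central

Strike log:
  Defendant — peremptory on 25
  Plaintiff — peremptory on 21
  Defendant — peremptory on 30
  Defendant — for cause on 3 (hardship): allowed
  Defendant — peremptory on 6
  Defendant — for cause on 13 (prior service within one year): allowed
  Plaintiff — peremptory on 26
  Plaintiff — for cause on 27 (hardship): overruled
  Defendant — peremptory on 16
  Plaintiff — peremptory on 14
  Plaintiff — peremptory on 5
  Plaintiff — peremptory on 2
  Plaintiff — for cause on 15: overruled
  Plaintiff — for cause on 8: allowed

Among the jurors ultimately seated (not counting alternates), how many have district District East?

Removed: #2, #3, #5, #6, #8, #13, #14, #16, #21, #25, #26, #30.
Seated jurors 1–12: #1, #4, #7, #9, #10, #11, #12, #15, #17, #18, #19, #20 (alternates #22, #23 not counted).
None of those are in District East → 0.

0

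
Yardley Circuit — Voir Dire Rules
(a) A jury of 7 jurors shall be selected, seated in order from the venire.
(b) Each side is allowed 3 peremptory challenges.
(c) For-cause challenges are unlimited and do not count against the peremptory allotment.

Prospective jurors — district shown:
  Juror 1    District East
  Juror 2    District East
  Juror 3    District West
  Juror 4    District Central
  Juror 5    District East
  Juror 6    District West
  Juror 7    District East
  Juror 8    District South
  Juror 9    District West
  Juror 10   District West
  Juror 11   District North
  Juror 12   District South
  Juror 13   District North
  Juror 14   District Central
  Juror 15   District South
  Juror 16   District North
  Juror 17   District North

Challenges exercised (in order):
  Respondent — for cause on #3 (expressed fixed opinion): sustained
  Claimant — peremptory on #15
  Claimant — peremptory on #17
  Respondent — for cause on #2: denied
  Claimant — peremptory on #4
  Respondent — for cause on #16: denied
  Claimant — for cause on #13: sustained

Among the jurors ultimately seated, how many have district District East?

4

Removed: #3, #4, #13, #15, #17.
Seated jurors 1–7: #1, #2, #5, #6, #7, #8, #9.
Of those, in District East: #1, #2, #5, #7 → 4.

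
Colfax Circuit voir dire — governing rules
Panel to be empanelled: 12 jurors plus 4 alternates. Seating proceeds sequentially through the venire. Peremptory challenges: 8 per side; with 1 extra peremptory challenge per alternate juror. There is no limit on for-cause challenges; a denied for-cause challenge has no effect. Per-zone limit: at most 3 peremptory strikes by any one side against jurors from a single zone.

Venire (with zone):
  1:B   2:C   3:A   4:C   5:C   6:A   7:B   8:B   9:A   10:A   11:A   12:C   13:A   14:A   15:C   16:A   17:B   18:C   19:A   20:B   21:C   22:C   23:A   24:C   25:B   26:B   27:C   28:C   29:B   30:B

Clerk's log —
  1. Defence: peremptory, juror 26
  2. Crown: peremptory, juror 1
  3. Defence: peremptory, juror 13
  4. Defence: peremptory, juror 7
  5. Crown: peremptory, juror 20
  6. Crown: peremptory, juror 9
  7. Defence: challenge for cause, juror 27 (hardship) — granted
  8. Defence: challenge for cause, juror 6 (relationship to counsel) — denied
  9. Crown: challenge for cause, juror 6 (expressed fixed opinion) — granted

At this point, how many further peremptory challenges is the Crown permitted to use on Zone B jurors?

1

Crown peremptories so far: #1, #20, #9 — 3 of 12 used, 9 left overall.
Against Zone B: #1, #20 — 2 used; per-zone cap 3 leaves 1.
Binding limit: min(9, 1) = 1.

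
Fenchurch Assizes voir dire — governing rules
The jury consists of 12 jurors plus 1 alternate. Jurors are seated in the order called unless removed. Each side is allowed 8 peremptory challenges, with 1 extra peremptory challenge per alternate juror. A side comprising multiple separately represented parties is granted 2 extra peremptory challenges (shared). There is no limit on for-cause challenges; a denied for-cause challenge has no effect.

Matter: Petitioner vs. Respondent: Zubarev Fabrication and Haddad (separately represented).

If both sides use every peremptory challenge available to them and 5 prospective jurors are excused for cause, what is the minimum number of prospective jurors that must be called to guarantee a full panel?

Seats to fill: 12 + 1 alternates = 13.
Peremptories — Petitioner: 8 + 1×1 = 9; Respondent: 8 + 1×1 + 2 = 11; total 20.
For-cause removals: 5.
Minimum venire: 13 + 20 + 5 = 38.

38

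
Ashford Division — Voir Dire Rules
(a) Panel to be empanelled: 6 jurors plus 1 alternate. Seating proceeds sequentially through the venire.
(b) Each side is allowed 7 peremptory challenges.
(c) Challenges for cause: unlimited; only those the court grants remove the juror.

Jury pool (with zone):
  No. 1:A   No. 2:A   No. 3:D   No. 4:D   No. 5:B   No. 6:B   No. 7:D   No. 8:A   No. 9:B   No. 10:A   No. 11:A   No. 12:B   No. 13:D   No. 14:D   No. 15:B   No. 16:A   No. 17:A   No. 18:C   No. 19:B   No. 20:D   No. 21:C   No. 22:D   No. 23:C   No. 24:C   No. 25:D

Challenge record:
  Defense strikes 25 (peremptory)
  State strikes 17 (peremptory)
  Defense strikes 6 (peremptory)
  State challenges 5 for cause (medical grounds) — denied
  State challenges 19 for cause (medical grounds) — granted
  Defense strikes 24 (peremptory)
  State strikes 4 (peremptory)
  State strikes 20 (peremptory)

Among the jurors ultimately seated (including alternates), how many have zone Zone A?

3

Removed: #4, #6, #17, #19, #20, #24, #25.
Seated (7 incl. alternates): #1, #2, #3, #5, #7, #8, #9.
Of those, in Zone A: #1, #2, #8 → 3.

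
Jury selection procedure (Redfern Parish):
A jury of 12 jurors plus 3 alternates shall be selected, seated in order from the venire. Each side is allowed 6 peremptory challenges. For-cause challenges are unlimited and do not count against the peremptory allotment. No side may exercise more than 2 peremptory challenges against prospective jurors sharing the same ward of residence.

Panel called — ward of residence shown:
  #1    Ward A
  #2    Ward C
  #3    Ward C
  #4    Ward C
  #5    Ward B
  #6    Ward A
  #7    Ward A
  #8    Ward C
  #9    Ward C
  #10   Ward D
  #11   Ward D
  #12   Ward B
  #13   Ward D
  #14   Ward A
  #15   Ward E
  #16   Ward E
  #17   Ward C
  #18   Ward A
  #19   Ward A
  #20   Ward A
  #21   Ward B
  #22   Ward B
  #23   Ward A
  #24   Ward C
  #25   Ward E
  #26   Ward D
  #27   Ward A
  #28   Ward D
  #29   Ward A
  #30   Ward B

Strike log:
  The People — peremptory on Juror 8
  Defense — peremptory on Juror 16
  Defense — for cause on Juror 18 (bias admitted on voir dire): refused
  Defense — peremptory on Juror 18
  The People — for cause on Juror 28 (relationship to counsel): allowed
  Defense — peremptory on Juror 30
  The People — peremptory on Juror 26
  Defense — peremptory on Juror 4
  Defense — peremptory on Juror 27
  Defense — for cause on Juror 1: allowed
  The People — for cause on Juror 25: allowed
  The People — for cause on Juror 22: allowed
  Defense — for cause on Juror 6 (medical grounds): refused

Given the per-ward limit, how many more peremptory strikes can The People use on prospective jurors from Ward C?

1

The People peremptories so far: #8, #26 — 2 of 6 used, 4 left overall.
Against Ward C: #8 — 1 used; per-ward cap 2 leaves 1.
Binding limit: min(4, 1) = 1.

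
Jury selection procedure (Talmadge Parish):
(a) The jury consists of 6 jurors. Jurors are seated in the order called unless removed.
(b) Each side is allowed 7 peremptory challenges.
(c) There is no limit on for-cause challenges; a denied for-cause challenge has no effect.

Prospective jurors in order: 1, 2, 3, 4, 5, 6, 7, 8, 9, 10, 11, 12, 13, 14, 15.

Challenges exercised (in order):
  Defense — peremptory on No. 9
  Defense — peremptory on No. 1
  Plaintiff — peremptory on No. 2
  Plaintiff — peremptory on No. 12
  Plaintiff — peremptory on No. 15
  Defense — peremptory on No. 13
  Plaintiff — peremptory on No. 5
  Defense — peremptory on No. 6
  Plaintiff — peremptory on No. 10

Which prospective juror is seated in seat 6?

14

Removed: #1, #2, #5, #6, #9, #10, #12, #13, #15.
Seating in order: seats 1–6 → #3, #4, #7, #8, #11, #14.
So seat 6 is #14.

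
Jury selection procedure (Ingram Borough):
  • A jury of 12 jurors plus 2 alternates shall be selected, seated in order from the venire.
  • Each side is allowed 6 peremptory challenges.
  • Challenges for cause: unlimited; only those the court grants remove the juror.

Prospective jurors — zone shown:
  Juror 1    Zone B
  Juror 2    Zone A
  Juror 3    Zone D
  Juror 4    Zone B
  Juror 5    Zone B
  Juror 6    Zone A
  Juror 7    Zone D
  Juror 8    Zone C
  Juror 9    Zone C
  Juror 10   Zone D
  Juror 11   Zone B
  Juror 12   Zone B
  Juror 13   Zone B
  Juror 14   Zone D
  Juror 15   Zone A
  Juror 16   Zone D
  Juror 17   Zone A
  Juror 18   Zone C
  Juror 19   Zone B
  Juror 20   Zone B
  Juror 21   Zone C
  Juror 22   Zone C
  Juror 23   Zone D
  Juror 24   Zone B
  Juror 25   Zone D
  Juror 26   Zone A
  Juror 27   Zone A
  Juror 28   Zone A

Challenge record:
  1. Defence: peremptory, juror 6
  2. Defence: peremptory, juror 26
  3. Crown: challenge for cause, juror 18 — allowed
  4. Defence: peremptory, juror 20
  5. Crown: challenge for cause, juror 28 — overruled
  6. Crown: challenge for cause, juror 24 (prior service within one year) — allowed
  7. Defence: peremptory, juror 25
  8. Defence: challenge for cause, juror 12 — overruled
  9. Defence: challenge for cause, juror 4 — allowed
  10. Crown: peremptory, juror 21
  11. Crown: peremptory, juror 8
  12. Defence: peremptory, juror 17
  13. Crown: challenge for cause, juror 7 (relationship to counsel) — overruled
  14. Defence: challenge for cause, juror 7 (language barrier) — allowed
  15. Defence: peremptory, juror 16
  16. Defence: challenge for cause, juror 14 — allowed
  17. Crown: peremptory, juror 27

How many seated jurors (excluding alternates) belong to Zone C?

Removed: #4, #6, #7, #8, #14, #16, #17, #18, #20, #21, #24, #25, #26, #27.
Seated jurors 1–12: #1, #2, #3, #5, #9, #10, #11, #12, #13, #15, #19, #22 (alternates #23, #28 not counted).
Of those, in Zone C: #9, #22 → 2.

2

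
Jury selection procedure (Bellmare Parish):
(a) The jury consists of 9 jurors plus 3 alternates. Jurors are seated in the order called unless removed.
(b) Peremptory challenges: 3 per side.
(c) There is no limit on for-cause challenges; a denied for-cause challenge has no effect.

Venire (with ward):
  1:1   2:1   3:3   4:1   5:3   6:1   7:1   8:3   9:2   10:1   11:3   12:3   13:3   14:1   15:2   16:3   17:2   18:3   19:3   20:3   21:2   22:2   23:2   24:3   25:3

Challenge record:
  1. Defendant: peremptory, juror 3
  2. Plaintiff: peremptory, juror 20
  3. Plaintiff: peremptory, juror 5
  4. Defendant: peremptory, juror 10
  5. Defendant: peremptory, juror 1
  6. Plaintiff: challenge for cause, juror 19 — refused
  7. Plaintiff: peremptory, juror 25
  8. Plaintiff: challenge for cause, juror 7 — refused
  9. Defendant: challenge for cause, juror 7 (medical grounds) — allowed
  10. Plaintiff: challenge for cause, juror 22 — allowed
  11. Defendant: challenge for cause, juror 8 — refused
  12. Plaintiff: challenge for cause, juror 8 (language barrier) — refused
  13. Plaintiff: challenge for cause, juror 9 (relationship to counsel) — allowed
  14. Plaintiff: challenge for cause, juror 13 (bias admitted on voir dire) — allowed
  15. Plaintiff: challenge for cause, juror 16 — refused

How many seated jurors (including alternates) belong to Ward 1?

4

Removed: #1, #3, #5, #7, #9, #10, #13, #20, #22, #25.
Seated (12 incl. alternates): #2, #4, #6, #8, #11, #12, #14, #15, #16, #17, #18, #19.
Of those, in Ward 1: #2, #4, #6, #14 → 4.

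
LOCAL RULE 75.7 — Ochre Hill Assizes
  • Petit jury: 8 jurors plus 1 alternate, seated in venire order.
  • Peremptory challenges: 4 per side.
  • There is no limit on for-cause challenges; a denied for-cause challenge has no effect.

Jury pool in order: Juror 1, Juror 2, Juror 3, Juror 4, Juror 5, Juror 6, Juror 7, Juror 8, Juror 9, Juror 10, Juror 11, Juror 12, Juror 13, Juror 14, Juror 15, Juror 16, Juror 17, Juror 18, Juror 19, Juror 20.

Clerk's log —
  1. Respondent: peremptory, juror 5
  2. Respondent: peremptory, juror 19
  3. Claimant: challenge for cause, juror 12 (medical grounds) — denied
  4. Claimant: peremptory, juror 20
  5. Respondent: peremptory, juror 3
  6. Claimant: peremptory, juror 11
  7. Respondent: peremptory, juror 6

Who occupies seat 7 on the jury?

10

Removed: #3, #5, #6, #11, #19, #20. (#12 stays — for-cause denied.)
Seating in order: seats 1–8 → #1, #2, #4, #7, #8, #9, #10, #12; alternates → #13.
So seat 7 is #10.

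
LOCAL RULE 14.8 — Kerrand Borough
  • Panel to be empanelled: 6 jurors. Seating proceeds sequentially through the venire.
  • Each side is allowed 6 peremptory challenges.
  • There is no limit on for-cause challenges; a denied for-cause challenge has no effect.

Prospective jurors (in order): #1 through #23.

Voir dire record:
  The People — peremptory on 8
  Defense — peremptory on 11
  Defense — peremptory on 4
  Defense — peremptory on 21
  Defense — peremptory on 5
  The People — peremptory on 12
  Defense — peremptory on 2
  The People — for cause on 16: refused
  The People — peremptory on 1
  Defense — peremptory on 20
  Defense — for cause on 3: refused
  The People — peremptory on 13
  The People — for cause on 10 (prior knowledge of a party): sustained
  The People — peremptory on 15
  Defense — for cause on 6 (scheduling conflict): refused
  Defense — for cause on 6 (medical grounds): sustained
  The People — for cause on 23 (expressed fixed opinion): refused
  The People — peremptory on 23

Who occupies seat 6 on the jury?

Removed: #1, #2, #4, #5, #6, #8, #10, #11, #12, #13, #15, #20, #21, #23. (#3, #16 stay — for-cause denied.)
Seating in order: seats 1–6 → #3, #7, #9, #14, #16, #17.
So seat 6 is #17.

17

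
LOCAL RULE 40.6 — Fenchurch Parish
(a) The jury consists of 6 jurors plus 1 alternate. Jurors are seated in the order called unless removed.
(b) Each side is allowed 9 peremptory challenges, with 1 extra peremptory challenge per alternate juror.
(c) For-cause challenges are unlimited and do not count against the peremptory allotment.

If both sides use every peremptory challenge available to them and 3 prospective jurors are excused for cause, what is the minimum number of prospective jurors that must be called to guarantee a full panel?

Seats to fill: 6 + 1 alternates = 7.
Peremptories: 9 + 1×1 = 10 per side × 2 sides = 20.
For-cause removals: 3.
Minimum venire: 7 + 20 + 3 = 30.

30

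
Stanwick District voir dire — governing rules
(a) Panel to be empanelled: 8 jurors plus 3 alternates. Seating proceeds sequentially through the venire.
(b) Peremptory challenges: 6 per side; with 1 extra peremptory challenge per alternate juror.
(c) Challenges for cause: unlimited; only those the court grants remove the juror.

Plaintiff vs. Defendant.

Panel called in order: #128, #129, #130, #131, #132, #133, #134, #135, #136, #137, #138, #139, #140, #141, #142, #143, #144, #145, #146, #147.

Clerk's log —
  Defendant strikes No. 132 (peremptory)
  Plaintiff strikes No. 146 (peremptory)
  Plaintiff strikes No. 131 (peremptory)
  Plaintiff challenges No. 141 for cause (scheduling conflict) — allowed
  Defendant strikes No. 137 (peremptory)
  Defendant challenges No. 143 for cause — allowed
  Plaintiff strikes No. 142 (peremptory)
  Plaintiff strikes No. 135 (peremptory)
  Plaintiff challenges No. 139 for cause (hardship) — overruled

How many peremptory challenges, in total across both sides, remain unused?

Plaintiff allotment: 6 base + 1 × 3 alternates = 9. Defendant allotment: 6 base + 1 × 3 alternates = 9.
Plaintiff peremptories used: #146, #131, #142, #135 — 4 (for-cause on #141, #139 don't count).
Defendant peremptories used: #132, #137 — 2 (the for-cause on #143 doesn't count).
Remaining: (9 − 4) + (9 − 2) = 12.

12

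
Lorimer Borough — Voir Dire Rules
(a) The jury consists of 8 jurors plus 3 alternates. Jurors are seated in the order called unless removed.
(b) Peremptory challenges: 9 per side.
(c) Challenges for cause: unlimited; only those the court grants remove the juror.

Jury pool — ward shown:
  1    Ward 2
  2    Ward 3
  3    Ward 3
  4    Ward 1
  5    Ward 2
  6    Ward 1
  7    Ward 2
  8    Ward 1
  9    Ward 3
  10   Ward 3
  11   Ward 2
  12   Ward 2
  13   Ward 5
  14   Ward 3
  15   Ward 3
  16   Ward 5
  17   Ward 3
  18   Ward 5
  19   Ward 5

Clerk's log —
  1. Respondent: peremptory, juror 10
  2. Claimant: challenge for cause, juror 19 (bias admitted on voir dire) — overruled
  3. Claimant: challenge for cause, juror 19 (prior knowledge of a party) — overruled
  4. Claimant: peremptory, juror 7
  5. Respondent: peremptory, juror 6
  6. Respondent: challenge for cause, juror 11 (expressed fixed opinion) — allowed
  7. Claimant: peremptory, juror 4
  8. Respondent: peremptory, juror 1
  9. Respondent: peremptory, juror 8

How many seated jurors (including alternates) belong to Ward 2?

2

Removed: #1, #4, #6, #7, #8, #10, #11.
Seated (11 incl. alternates): #2, #3, #5, #9, #12, #13, #14, #15, #16, #17, #18.
Of those, in Ward 2: #5, #12 → 2.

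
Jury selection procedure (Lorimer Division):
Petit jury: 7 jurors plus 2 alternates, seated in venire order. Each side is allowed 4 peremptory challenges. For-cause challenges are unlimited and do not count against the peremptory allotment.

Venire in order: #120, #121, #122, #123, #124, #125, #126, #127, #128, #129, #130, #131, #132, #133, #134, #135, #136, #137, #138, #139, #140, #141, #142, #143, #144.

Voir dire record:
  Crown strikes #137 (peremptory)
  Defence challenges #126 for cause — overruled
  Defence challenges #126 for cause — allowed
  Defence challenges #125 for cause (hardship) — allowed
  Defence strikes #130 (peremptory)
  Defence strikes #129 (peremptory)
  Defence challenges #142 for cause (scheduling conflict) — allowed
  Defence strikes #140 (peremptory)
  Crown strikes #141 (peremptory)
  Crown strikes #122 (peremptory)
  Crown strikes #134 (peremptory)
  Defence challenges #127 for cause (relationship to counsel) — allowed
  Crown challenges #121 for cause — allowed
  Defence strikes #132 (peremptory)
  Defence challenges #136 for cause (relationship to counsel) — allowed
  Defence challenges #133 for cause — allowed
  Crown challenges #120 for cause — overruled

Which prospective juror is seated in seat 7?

Removed: #121, #122, #125, #126, #127, #129, #130, #132, #133, #134, #136, #137, #140, #141, #142. (#120 stays — for-cause denied.)
Filling seats in venire order through position 7: #120, #123, #124, #128, #131, #135, #138.
So seat 7 is #138.

138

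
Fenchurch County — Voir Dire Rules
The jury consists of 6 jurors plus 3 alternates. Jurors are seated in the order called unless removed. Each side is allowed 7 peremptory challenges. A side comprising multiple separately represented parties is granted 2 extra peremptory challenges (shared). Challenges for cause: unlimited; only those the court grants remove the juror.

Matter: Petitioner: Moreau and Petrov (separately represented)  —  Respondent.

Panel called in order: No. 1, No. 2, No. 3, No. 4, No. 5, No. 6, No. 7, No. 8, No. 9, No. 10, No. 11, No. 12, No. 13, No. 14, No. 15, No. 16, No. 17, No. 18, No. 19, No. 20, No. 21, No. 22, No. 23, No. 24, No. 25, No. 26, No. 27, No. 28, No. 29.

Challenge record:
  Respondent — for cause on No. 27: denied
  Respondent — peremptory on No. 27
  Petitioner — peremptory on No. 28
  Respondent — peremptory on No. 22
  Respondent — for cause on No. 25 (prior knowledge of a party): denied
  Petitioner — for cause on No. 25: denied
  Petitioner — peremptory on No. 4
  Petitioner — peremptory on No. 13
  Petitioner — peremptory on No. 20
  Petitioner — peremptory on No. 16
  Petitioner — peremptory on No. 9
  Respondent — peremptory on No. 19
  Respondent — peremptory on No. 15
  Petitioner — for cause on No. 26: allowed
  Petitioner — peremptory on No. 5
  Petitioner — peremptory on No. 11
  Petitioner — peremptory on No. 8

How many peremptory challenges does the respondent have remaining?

Respondent allotment: 7.
Respondent peremptories used: #27, #22, #19, #15 — 4 (for-cause on #27, #25 don't count).
Remaining: 7 − 4 = 3.

3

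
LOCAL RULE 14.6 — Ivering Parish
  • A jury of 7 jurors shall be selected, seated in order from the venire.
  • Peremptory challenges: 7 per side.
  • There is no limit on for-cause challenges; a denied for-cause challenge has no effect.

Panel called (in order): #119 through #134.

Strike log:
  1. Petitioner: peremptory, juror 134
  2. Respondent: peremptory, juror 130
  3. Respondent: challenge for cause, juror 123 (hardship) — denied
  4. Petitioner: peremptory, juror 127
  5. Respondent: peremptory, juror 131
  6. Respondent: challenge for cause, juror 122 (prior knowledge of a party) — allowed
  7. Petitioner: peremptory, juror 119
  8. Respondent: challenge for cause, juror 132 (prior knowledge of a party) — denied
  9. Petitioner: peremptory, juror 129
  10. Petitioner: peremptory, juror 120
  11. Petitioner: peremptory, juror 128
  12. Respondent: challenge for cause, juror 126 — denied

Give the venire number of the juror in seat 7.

Removed: #119, #120, #122, #127, #128, #129, #130, #131, #134. (#123, #126, #132 stay — for-cause denied.)
Filling seats in venire order through position 7: #121, #123, #124, #125, #126, #132, #133.
So seat 7 is #133.

133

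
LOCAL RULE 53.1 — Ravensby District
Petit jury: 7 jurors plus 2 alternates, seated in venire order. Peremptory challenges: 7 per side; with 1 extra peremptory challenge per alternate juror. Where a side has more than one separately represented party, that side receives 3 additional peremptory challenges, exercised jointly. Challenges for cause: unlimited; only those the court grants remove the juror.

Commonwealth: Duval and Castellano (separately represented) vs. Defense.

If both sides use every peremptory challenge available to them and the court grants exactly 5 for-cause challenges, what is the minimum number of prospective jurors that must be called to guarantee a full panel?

Seats to fill: 7 + 2 alternates = 9.
Peremptories — Commonwealth: 7 + 1×2 + 3 = 12; Defense: 7 + 1×2 = 9; total 21.
For-cause removals: 5.
Minimum venire: 9 + 21 + 5 = 35.

35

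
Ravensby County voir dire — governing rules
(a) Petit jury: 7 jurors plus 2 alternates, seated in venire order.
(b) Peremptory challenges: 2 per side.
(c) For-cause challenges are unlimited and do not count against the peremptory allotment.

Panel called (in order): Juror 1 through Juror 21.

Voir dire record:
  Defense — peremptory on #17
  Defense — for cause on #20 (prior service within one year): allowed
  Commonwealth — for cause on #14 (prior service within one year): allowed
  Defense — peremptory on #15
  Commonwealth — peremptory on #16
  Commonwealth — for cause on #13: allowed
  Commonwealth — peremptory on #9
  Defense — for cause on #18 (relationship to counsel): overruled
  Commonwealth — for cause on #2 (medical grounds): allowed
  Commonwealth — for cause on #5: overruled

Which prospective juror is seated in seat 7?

8

Removed: #2, #9, #13, #14, #15, #16, #17, #20. (#5, #18 stay — for-cause denied.)
Filling seats in venire order through position 7: #1, #3, #4, #5, #6, #7, #8.
So seat 7 is #8.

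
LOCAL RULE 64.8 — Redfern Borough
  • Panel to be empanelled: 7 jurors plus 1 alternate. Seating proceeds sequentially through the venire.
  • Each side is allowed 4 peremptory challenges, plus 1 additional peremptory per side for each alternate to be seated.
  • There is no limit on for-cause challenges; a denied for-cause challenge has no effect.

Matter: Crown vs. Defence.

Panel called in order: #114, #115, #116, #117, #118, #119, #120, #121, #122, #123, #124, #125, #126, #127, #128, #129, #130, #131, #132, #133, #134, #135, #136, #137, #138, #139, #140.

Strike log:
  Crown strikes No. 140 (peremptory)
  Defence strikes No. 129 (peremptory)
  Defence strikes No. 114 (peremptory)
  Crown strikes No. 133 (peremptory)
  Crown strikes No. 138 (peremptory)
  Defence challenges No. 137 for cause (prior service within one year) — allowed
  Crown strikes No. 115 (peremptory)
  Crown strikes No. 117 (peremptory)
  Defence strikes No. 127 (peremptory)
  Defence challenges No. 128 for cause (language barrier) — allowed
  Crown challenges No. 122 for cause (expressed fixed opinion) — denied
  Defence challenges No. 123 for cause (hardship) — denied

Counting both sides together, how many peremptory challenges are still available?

2

Crown allotment: 4 base + 1 × 1 alternate = 5. Defence allotment: 4 base + 1 × 1 alternate = 5.
Crown peremptories used: #140, #133, #138, #115, #117 — 5 (the for-cause on #122 doesn't count).
Defence peremptories used: #129, #114, #127 — 3 (for-cause on #137, #128, #123 don't count).
Remaining: (5 − 5) + (5 − 3) = 2.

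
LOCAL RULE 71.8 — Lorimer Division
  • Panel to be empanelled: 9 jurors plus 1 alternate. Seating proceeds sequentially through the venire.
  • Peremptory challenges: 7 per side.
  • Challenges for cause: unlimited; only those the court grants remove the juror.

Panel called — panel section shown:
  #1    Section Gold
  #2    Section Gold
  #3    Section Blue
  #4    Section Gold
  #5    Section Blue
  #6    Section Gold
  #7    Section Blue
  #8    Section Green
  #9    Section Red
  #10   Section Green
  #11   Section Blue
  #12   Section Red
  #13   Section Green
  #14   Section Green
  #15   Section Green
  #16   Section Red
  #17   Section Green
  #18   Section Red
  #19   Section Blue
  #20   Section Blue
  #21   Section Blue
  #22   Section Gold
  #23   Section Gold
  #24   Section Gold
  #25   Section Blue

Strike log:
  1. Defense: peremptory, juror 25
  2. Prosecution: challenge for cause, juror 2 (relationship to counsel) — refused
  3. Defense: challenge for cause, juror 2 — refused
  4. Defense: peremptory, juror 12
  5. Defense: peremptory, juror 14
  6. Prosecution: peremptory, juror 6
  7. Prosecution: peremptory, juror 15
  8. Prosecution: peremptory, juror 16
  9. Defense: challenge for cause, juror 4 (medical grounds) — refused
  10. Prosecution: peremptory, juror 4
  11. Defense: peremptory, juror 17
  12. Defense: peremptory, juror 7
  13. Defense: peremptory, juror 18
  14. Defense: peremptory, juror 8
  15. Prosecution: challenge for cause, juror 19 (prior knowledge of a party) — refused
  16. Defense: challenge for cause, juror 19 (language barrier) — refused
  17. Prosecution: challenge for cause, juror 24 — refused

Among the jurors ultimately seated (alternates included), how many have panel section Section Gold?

2

Removed: #4, #6, #7, #8, #12, #14, #15, #16, #17, #18, #25.
Seated (10 incl. alternates): #1, #2, #3, #5, #9, #10, #11, #13, #19, #20.
Of those, in Section Gold: #1, #2 → 2.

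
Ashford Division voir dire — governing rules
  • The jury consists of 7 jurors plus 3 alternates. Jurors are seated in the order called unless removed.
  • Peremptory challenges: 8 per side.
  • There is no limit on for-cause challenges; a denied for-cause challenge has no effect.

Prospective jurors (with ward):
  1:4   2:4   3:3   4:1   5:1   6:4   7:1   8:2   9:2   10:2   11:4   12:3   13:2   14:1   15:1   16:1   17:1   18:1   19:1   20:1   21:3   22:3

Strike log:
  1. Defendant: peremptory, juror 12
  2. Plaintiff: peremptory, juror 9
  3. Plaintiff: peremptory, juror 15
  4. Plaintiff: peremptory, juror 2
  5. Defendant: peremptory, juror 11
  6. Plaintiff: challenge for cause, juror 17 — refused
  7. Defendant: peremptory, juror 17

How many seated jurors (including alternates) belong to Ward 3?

Removed: #2, #9, #11, #12, #15, #17.
Seated (10 incl. alternates): #1, #3, #4, #5, #6, #7, #8, #10, #13, #14.
Of those, in Ward 3: #3 → 1.

1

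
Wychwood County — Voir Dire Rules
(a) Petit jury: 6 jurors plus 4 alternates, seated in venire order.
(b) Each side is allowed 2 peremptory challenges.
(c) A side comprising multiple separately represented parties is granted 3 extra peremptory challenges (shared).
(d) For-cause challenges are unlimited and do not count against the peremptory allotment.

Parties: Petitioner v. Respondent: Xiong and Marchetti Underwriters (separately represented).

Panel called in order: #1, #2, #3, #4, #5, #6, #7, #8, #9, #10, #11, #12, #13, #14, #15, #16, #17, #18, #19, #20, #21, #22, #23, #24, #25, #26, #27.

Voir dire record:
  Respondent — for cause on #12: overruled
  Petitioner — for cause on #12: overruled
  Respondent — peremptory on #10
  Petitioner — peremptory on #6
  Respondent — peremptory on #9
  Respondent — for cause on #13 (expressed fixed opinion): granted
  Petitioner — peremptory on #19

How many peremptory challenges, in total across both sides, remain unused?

Petitioner allotment: 2. Respondent allotment: 2 base + 3 multi-party = 5.
Petitioner peremptories used: #6, #19 — 2 (the for-cause on #12 doesn't count).
Respondent peremptories used: #10, #9 — 2 (for-cause on #12, #13 don't count).
Remaining: (2 − 2) + (5 − 2) = 3.

3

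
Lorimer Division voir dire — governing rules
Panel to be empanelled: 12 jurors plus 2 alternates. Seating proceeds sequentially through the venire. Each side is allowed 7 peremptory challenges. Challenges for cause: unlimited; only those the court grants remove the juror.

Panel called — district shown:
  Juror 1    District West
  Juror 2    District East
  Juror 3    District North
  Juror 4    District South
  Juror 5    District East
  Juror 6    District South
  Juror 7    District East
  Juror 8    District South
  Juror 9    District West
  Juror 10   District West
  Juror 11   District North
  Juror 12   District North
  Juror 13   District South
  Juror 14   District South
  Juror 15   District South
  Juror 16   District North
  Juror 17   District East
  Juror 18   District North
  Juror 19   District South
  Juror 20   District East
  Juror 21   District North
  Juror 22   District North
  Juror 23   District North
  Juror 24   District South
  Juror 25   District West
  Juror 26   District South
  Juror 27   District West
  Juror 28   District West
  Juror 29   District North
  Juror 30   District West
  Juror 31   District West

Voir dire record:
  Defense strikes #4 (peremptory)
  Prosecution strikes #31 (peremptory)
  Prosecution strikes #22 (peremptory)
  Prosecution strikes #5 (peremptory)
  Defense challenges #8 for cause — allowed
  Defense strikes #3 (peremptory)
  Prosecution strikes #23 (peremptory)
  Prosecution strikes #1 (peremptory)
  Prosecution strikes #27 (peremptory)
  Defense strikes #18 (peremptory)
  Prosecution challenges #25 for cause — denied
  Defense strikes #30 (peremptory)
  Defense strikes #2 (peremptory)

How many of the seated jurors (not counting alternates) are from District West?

Removed: #1, #2, #3, #4, #5, #8, #18, #22, #23, #27, #30, #31.
Seated jurors 1–12: #6, #7, #9, #10, #11, #12, #13, #14, #15, #16, #17, #19 (alternates #20, #21 not counted).
Of those, in District West: #9, #10 → 2.

2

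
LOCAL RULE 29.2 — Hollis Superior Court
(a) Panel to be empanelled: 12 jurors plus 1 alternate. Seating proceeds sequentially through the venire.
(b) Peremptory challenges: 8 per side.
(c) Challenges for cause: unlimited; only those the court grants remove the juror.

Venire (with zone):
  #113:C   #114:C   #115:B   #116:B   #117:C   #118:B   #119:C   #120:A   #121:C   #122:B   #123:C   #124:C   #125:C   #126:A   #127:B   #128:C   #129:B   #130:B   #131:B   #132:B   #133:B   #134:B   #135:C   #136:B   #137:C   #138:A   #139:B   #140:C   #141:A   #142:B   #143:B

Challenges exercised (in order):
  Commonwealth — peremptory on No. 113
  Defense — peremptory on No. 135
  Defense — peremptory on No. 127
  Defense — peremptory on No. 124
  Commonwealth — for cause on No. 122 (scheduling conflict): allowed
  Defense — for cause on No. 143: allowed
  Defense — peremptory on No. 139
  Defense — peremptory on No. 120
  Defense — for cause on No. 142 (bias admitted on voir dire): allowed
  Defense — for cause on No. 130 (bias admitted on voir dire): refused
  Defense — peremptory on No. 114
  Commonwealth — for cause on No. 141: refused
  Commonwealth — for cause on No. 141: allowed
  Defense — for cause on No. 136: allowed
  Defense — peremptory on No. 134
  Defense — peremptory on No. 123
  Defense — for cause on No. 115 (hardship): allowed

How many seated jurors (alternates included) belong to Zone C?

Removed: #113, #114, #115, #120, #122, #123, #124, #127, #134, #135, #136, #139, #141, #142, #143.
Seated (13 incl. alternates): #116, #117, #118, #119, #121, #125, #126, #128, #129, #130, #131, #132, #133.
Of those, in Zone C: #117, #119, #121, #125, #128 → 5.

5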